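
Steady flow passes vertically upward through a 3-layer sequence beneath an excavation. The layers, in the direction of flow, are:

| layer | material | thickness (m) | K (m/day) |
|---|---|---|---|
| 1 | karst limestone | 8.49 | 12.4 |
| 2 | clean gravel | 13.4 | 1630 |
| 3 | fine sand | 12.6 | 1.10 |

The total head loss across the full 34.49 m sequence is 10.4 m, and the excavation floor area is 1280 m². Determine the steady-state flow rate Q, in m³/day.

1100

Flow is perpendicular to layering, so the layers act in series and the equivalent K is the thickness-weighted harmonic mean.
Total thickness L = 8.49 + 13.4 + 12.6 = 34.49 m.
Σ(b_i/K_i) = 8.49/12.4 + 13.4/1630 + 12.6/1.10 = 12.15 d.
K_eq = L / Σ(b_i/K_i) = 34.49 / 12.15 = 2.839 m/day.
Q = K_eq · A · (Δh/L) = 2.839 × 1280 × (10.4/34.49) = 1096 m³/day.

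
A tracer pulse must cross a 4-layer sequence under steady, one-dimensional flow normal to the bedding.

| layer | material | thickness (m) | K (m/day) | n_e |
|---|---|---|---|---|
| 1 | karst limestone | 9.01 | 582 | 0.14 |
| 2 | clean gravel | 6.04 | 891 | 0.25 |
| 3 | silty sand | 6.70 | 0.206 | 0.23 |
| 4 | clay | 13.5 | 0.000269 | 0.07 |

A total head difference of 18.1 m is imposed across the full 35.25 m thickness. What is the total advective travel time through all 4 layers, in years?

With flow normal to the layers, continuity requires the same specific discharge q through every layer.
Σ(b_i/K_i) = 9.01/582 + 6.04/891 + 6.70/0.206 + 13.5/0.000269 = 50218 d.
q = Δh / Σ(b_i/K_i) = 18.1 / 50218 = 0.0003604 m/day.
In each layer the seepage velocity is v_i = q/n_i, so the layer transit time is t_i = b_i·n_i / q:
  layer 1 (karst limestone): t_1 = 9.01 × 0.14 / 0.0003604 = 3500 d
  layer 2 (clean gravel): t_2 = 6.04 × 0.25 / 0.0003604 = 4189 d
  layer 3 (silty sand): t_3 = 6.70 × 0.23 / 0.0003604 = 4276 d
  layer 4 (clay): t_4 = 13.5 × 0.07 / 0.0003604 = 2622 d
Total t = Σ t_i = 14587 days = 39.94 years.

39.9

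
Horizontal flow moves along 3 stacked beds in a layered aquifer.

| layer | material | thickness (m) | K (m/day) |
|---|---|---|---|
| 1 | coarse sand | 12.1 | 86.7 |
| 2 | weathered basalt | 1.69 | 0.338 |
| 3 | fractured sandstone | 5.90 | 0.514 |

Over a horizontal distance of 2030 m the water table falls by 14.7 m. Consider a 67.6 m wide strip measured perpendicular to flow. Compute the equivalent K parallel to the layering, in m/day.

53.5

Flow is parallel to layering, so each bed carries its own Darcy discharge and the transmissivities add.
Σ(K_i·b_i) = 86.7×12.1 + 0.338×1.69 + 0.514×5.90 = 1053 m²/day.
Total thickness b = 19.69 m, so K_eq = Σ(K_i·b_i)/b = 53.46 m/day.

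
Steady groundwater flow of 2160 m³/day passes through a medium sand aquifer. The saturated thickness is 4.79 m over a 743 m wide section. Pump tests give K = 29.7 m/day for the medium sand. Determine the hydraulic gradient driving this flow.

Cross-sectional area A = 743 × 4.79 = 3559 m².
From Q = K·A·i, i = Q / (K·A) = 2160 / (29.70 × 3559) = 0.02043.

0.0204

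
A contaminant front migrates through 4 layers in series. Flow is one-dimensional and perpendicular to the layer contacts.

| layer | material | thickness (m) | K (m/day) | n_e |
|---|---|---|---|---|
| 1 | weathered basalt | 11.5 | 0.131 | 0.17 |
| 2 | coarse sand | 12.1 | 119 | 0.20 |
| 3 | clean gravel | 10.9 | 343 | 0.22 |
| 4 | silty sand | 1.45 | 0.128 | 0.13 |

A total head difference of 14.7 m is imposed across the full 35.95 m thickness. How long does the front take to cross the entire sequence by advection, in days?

With flow normal to the layers, continuity requires the same specific discharge q through every layer.
Σ(b_i/K_i) = 11.5/0.131 + 12.1/119 + 10.9/343 + 1.45/0.128 = 99.25 d.
q = Δh / Σ(b_i/K_i) = 14.7 / 99.25 = 0.1481 m/day.
In each layer the seepage velocity is v_i = q/n_i, so the layer transit time is t_i = b_i·n_i / q:
  layer 1 (weathered basalt): t_1 = 11.5 × 0.17 / 0.1481 = 13.20 d
  layer 2 (coarse sand): t_2 = 12.1 × 0.20 / 0.1481 = 16.34 d
  layer 3 (clean gravel): t_3 = 10.9 × 0.22 / 0.1481 = 16.19 d
  layer 4 (silty sand): t_4 = 1.45 × 0.13 / 0.1481 = 1.273 d
Total t = Σ t_i = 47.00 days.

47.0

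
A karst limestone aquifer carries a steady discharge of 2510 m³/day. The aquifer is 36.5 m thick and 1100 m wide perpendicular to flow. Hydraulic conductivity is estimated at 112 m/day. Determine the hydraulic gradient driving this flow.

0.000558

Cross-sectional area A = 1100 × 36.5 = 40150 m².
From Q = K·A·i, i = Q / (K·A) = 2510 / (112.0 × 40150) = 0.0005582.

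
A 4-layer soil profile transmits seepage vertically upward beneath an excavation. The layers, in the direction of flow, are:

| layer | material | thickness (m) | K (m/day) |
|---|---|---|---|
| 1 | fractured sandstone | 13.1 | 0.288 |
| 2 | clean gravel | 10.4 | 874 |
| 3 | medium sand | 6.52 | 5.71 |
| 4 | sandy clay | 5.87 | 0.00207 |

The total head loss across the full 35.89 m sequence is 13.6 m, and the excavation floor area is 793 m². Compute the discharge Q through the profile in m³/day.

Flow is perpendicular to layering, so the layers act in series and the equivalent K is the thickness-weighted harmonic mean.
Total thickness L = 13.1 + 10.4 + 6.52 + 5.87 = 35.89 m.
Σ(b_i/K_i) = 13.1/0.288 + 10.4/874 + 6.52/5.71 + 5.87/0.00207 = 2882 d.
K_eq = L / Σ(b_i/K_i) = 35.89 / 2882 = 0.01245 m/day.
Q = K_eq · A · (Δh/L) = 0.01245 × 793 × (13.6/35.89) = 3.742 m³/day.

3.74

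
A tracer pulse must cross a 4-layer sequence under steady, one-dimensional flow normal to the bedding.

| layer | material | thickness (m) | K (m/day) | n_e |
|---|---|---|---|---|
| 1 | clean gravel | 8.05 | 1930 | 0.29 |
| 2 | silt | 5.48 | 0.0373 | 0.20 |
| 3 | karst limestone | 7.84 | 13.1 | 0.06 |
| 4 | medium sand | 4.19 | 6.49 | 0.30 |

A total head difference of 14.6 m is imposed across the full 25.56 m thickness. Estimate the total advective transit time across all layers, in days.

With flow normal to the layers, continuity requires the same specific discharge q through every layer.
Σ(b_i/K_i) = 8.05/1930 + 5.48/0.0373 + 7.84/13.1 + 4.19/6.49 = 148.2 d.
q = Δh / Σ(b_i/K_i) = 14.6 / 148.2 = 0.09854 m/day.
In each layer the seepage velocity is v_i = q/n_i, so the layer transit time is t_i = b_i·n_i / q:
  layer 1 (clean gravel): t_1 = 8.05 × 0.29 / 0.09854 = 23.69 d
  layer 2 (silt): t_2 = 5.48 × 0.20 / 0.09854 = 11.12 d
  layer 3 (karst limestone): t_3 = 7.84 × 0.06 / 0.09854 = 4.774 d
  layer 4 (medium sand): t_4 = 4.19 × 0.30 / 0.09854 = 12.76 d
Total t = Σ t_i = 52.34 days.

52.3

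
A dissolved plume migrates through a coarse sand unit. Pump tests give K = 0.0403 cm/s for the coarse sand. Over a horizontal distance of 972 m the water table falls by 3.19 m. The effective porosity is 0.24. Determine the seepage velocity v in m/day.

Convert K: 0.0403 cm/s × 864 = 34.82 m/day.
Hydraulic gradient i = Δh / L = 3.19 / 972 = 0.003282.
Darcy flux q = K · i = 34.82 × 0.003282 = 0.1143 m/day.
Seepage velocity v = q / n_e = 0.1143 / 0.24 = 0.4761 m/day.

0.476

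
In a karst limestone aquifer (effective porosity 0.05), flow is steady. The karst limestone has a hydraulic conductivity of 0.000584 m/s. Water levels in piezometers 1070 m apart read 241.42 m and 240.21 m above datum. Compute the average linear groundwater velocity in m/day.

Convert K: 0.000584 m/s × 86400 = 50.46 m/day.
Hydraulic gradient i = (241.42 − 240.21) / 1070 = 1.21 / 1070 = 0.001131.
Darcy flux q = K · i = 50.46 × 0.001131 = 0.05706 m/day.
Seepage velocity v = q / n_e = 0.05706 / 0.05 = 1.141 m/day.

1.14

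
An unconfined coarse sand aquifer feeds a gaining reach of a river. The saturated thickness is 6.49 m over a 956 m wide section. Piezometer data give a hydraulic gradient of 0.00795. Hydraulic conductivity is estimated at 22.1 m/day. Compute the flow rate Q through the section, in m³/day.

1090

Cross-sectional area A = 956 × 6.49 = 6204 m².
Hydraulic gradient i = 0.00795.
Darcy's law: Q = K · A · i = 22.10 × 6204 × 0.007950 = 1090 m³/day.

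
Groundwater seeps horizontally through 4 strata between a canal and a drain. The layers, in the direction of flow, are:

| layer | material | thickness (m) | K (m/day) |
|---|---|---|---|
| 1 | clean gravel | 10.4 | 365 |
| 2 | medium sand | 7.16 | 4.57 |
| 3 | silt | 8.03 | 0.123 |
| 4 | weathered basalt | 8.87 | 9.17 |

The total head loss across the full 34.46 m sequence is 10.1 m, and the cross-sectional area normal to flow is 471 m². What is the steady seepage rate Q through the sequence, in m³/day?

Flow is perpendicular to layering, so the layers act in series and the equivalent K is the thickness-weighted harmonic mean.
Total thickness L = 10.4 + 7.16 + 8.03 + 8.87 = 34.46 m.
Σ(b_i/K_i) = 10.4/365 + 7.16/4.57 + 8.03/0.123 + 8.87/9.17 = 67.85 d.
K_eq = L / Σ(b_i/K_i) = 34.46 / 67.85 = 0.5079 m/day.
Q = K_eq · A · (Δh/L) = 0.5079 × 471 × (10.1/34.46) = 70.12 m³/day.

70.1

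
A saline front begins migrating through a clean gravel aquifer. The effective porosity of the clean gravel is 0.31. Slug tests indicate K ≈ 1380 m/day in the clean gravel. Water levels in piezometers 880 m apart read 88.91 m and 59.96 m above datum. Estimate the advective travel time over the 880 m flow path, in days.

6.01

Hydraulic gradient i = (88.91 − 59.96) / 880 = 28.95 / 880 = 0.03290.
Darcy flux q = K · i = 1380 × 0.03290 = 45.40 m/day.
Seepage velocity v = q / n_e = 45.40 / 0.31 = 146.4 m/day.
Travel time t = L / v = 880 / 146.4 = 6.009 days.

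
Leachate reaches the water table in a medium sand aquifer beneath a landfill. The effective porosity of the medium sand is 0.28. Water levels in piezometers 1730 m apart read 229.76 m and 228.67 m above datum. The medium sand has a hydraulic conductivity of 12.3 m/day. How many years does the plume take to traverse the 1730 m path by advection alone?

171

Hydraulic gradient i = (229.76 − 228.67) / 1730 = 1.09 / 1730 = 0.0006301.
Darcy flux q = K · i = 12.30 × 0.0006301 = 0.007750 m/day.
Seepage velocity v = q / n_e = 0.007750 / 0.28 = 0.02768 m/day.
Travel time t = L / v = 1730 / 0.02768 = 62506 days = 171.1 years.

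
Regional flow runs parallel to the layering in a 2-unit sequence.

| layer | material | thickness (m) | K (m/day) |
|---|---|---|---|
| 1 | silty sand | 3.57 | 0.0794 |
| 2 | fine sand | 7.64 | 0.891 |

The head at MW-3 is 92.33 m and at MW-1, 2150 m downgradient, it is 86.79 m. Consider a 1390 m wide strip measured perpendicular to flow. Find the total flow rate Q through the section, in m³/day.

25.4

Flow is parallel to layering, so each bed carries its own Darcy discharge and the transmissivities add.
Σ(K_i·b_i) = 0.0794×3.57 + 0.891×7.64 = 7.091 m²/day.
Hydraulic gradient i = (92.33 − 86.79) / 2150 = 5.54 / 2150 = 0.002577.
Q = Σ(K_i·b_i) · W · i = 7.091 × 1390 × 0.002577 = 25.40 m³/day.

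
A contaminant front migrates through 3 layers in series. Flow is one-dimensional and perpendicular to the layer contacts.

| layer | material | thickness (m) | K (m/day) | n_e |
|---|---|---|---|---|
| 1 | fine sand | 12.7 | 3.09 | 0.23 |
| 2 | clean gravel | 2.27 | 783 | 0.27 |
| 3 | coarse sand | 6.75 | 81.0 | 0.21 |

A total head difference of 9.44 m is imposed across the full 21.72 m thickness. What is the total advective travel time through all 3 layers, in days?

2.20

With flow normal to the layers, continuity requires the same specific discharge q through every layer.
Σ(b_i/K_i) = 12.7/3.09 + 2.27/783 + 6.75/81.0 = 4.196 d.
q = Δh / Σ(b_i/K_i) = 9.44 / 4.196 = 2.250 m/day.
In each layer the seepage velocity is v_i = q/n_i, so the layer transit time is t_i = b_i·n_i / q:
  layer 1 (fine sand): t_1 = 12.7 × 0.23 / 2.250 = 1.298 d
  layer 2 (clean gravel): t_2 = 2.27 × 0.27 / 2.250 = 0.2724 d
  layer 3 (coarse sand): t_3 = 6.75 × 0.21 / 2.250 = 0.6301 d
Total t = Σ t_i = 2.201 days.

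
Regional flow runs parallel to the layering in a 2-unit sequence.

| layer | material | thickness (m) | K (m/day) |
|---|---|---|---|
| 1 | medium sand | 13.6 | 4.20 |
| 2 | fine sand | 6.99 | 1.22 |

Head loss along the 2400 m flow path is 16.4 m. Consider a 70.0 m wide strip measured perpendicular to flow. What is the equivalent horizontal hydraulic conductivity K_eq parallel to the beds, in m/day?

3.19

Flow is parallel to layering, so each bed carries its own Darcy discharge and the transmissivities add.
Σ(K_i·b_i) = 4.20×13.6 + 1.22×6.99 = 65.65 m²/day.
Total thickness b = 20.59 m, so K_eq = Σ(K_i·b_i)/b = 3.188 m/day.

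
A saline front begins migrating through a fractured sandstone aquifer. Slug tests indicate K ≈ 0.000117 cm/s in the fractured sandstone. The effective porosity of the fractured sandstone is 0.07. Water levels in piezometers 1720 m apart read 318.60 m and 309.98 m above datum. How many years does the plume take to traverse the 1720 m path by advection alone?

Convert K: 0.000117 cm/s × 864 = 0.1011 m/day.
Hydraulic gradient i = (318.60 − 309.98) / 1720 = 8.62 / 1720 = 0.005012.
Darcy flux q = K · i = 0.1011 × 0.005012 = 0.0005066 m/day.
Seepage velocity v = q / n_e = 0.0005066 / 0.07 = 0.007237 m/day.
Travel time t = L / v = 1720 / 0.007237 = 2.377e+05 days = 650.7 years.

651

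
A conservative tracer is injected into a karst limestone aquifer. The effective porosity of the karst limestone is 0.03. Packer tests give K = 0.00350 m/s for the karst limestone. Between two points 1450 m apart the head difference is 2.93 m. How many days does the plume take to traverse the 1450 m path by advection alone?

Convert K: 0.00350 m/s × 86400 = 302.4 m/day.
Hydraulic gradient i = Δh / L = 2.93 / 1450 = 0.002021.
Darcy flux q = K · i = 302.4 × 0.002021 = 0.6111 m/day.
Seepage velocity v = q / n_e = 0.6111 / 0.03 = 20.37 m/day.
Travel time t = L / v = 1450 / 20.37 = 71.19 days.

71.2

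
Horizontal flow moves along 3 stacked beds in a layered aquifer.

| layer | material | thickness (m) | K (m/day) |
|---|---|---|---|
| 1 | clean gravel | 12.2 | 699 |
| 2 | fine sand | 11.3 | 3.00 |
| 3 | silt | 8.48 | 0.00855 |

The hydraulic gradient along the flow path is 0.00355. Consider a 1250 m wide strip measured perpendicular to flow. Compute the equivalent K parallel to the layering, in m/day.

268

Flow is parallel to layering, so each bed carries its own Darcy discharge and the transmissivities add.
Σ(K_i·b_i) = 699×12.2 + 3.00×11.3 + 0.00855×8.48 = 8562 m²/day.
Total thickness b = 31.98 m, so K_eq = Σ(K_i·b_i)/b = 267.7 m/day.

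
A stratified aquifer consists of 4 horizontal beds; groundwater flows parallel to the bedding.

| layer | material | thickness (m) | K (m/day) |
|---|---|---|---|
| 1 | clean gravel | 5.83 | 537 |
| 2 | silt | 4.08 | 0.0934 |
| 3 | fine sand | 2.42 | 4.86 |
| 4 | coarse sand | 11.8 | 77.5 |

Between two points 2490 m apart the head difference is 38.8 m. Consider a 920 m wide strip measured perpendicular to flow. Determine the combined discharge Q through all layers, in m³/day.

Flow is parallel to layering, so each bed carries its own Darcy discharge and the transmissivities add.
Σ(K_i·b_i) = 537×5.83 + 0.0934×4.08 + 4.86×2.42 + 77.5×11.8 = 4057 m²/day.
Hydraulic gradient i = Δh / L = 38.8 / 2490 = 0.01558.
Q = Σ(K_i·b_i) · W · i = 4057 × 920 × 0.01558 = 58165 m³/day.

58200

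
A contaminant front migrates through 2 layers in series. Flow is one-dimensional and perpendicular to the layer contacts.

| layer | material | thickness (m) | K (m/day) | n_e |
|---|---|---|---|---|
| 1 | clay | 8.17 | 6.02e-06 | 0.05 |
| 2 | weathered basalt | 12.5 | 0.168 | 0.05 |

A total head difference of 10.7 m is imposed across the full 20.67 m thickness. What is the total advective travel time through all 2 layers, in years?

With flow normal to the layers, continuity requires the same specific discharge q through every layer.
Σ(b_i/K_i) = 8.17/6.02e-06 + 12.5/0.168 = 1.357e+06 d.
q = Δh / Σ(b_i/K_i) = 10.7 / 1.357e+06 = 7.884e-06 m/day.
In each layer the seepage velocity is v_i = q/n_i, so the layer transit time is t_i = b_i·n_i / q:
  layer 1 (clay): t_1 = 8.17 × 0.05 / 7.884e-06 = 51815 d
  layer 2 (weathered basalt): t_2 = 12.5 × 0.05 / 7.884e-06 = 79277 d
Total t = Σ t_i = 1.311e+05 days = 358.9 years.

359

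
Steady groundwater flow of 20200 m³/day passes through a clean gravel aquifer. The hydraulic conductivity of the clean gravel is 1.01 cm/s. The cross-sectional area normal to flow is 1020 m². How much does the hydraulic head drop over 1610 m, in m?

Convert K: 1.01 cm/s × 864 = 872.6 m/day.
From Q = K·A·i, i = Q / (K·A) = 20200 / (872.6 × 1020) = 0.02269.
Head loss Δh = i · L = 0.02269 × 1610 = 36.54 m.

36.5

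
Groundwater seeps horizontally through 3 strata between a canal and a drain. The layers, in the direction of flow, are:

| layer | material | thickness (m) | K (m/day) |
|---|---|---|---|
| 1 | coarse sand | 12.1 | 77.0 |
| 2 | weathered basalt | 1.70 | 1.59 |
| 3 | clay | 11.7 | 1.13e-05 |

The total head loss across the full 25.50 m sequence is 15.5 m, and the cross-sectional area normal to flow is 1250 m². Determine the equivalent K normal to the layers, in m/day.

2.46e-05

Flow is perpendicular to layering, so the layers act in series and the equivalent K is the thickness-weighted harmonic mean.
Total thickness L = 12.1 + 1.70 + 11.7 = 25.50 m.
Σ(b_i/K_i) = 12.1/77.0 + 1.70/1.59 + 11.7/1.13e-05 = 1.035e+06 d.
K_eq = L / Σ(b_i/K_i) = 25.50 / 1.035e+06 = 2.463e-05 m/day.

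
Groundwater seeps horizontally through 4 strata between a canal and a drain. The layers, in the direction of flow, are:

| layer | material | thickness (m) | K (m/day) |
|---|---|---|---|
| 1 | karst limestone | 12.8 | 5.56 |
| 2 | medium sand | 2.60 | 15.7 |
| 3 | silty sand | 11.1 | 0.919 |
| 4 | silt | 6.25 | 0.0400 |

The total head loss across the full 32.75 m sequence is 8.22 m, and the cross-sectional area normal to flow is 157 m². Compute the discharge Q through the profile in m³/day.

7.56

Flow is perpendicular to layering, so the layers act in series and the equivalent K is the thickness-weighted harmonic mean.
Total thickness L = 12.8 + 2.60 + 11.1 + 6.25 = 32.75 m.
Σ(b_i/K_i) = 12.8/5.56 + 2.60/15.7 + 11.1/0.919 + 6.25/0.0400 = 170.8 d.
K_eq = L / Σ(b_i/K_i) = 32.75 / 170.8 = 0.1917 m/day.
Q = K_eq · A · (Δh/L) = 0.1917 × 157 × (8.22/32.75) = 7.556 m³/day.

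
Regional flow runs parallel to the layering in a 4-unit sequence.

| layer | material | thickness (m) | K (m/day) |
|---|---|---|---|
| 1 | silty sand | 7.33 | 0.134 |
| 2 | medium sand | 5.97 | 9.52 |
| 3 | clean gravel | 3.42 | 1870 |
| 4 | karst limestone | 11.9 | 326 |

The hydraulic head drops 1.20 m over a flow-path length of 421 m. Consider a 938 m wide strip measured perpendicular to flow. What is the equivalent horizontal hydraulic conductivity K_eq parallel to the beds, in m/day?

Flow is parallel to layering, so each bed carries its own Darcy discharge and the transmissivities add.
Σ(K_i·b_i) = 0.134×7.33 + 9.52×5.97 + 1870×3.42 + 326×11.9 = 10333 m²/day.
Total thickness b = 28.62 m, so K_eq = Σ(K_i·b_i)/b = 361.0 m/day.

361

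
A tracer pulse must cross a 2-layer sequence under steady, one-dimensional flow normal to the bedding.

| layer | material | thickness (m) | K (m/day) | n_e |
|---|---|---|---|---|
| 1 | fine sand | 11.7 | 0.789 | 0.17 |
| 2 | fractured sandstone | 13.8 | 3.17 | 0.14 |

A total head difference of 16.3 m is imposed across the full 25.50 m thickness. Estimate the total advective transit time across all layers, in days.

4.61

With flow normal to the layers, continuity requires the same specific discharge q through every layer.
Σ(b_i/K_i) = 11.7/0.789 + 13.8/3.17 = 19.18 d.
q = Δh / Σ(b_i/K_i) = 16.3 / 19.18 = 0.8497 m/day.
In each layer the seepage velocity is v_i = q/n_i, so the layer transit time is t_i = b_i·n_i / q:
  layer 1 (fine sand): t_1 = 11.7 × 0.17 / 0.8497 = 2.341 d
  layer 2 (fractured sandstone): t_2 = 13.8 × 0.14 / 0.8497 = 2.274 d
Total t = Σ t_i = 4.614 days.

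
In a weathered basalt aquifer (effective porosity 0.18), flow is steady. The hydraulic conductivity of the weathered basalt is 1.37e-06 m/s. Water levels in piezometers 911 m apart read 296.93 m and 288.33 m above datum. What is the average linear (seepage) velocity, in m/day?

Convert K: 1.37e-06 m/s × 86400 = 0.1184 m/day.
Hydraulic gradient i = (296.93 − 288.33) / 911 = 8.6 / 911 = 0.009440.
Darcy flux q = K · i = 0.1184 × 0.009440 = 0.001117 m/day.
Seepage velocity v = q / n_e = 0.001117 / 0.18 = 0.006208 m/day.

0.00621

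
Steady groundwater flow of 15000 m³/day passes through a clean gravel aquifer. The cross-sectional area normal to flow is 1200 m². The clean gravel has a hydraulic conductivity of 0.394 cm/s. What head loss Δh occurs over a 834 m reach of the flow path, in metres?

30.6

Convert K: 0.394 cm/s × 864 = 340.4 m/day.
From Q = K·A·i, i = Q / (K·A) = 15000 / (340.4 × 1200) = 0.03672.
Head loss Δh = i · L = 0.03672 × 834 = 30.62 m.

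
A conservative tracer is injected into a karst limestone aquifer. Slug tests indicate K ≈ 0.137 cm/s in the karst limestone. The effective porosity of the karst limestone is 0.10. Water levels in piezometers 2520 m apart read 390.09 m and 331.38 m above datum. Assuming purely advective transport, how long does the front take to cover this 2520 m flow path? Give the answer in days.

Convert K: 0.137 cm/s × 864 = 118.4 m/day.
Hydraulic gradient i = (390.09 − 331.38) / 2520 = 58.71 / 2520 = 0.02330.
Darcy flux q = K · i = 118.4 × 0.02330 = 2.758 m/day.
Seepage velocity v = q / n_e = 2.758 / 0.10 = 27.58 m/day.
Travel time t = L / v = 2520 / 27.58 = 91.38 days.

91.4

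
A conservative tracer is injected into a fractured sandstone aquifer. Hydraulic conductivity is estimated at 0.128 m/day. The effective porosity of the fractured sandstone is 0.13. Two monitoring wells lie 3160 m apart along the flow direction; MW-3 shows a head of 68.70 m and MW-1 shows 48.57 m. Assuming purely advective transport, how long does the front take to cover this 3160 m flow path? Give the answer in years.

Hydraulic gradient i = (68.70 − 48.57) / 3160 = 20.13 / 3160 = 0.006370.
Darcy flux q = K · i = 0.1280 × 0.006370 = 0.0008154 m/day.
Seepage velocity v = q / n_e = 0.0008154 / 0.13 = 0.006272 m/day.
Travel time t = L / v = 3160 / 0.006272 = 5.038e+05 days = 1379 years.

1380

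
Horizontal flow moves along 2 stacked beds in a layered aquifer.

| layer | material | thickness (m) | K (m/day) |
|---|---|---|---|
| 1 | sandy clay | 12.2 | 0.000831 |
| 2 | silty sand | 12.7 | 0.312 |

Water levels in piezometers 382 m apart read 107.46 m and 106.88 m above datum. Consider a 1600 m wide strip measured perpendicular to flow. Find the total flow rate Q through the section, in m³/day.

Flow is parallel to layering, so each bed carries its own Darcy discharge and the transmissivities add.
Σ(K_i·b_i) = 0.000831×12.2 + 0.312×12.7 = 3.973 m²/day.
Hydraulic gradient i = (107.46 − 106.88) / 382 = 0.58 / 382 = 0.001518.
Q = Σ(K_i·b_i) · W · i = 3.973 × 1600 × 0.001518 = 9.651 m³/day.

9.65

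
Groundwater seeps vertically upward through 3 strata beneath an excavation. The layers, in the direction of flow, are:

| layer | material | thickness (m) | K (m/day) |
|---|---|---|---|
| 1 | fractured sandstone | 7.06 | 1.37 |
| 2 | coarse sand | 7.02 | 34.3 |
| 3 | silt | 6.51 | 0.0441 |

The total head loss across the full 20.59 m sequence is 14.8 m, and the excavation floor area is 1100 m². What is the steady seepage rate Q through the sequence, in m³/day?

Flow is perpendicular to layering, so the layers act in series and the equivalent K is the thickness-weighted harmonic mean.
Total thickness L = 7.06 + 7.02 + 6.51 = 20.59 m.
Σ(b_i/K_i) = 7.06/1.37 + 7.02/34.3 + 6.51/0.0441 = 153.0 d.
K_eq = L / Σ(b_i/K_i) = 20.59 / 153.0 = 0.1346 m/day.
Q = K_eq · A · (Δh/L) = 0.1346 × 1100 × (14.8/20.59) = 106.4 m³/day.

106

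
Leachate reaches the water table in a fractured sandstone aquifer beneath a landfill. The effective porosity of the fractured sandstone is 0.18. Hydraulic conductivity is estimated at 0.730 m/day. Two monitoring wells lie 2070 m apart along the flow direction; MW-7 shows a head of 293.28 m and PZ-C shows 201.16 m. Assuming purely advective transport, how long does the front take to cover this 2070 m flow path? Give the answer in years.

31.4

Hydraulic gradient i = (293.28 − 201.16) / 2070 = 92.12 / 2070 = 0.04450.
Darcy flux q = K · i = 0.7300 × 0.04450 = 0.03249 m/day.
Seepage velocity v = q / n_e = 0.03249 / 0.18 = 0.1805 m/day.
Travel time t = L / v = 2070 / 0.1805 = 11469 days = 31.40 years.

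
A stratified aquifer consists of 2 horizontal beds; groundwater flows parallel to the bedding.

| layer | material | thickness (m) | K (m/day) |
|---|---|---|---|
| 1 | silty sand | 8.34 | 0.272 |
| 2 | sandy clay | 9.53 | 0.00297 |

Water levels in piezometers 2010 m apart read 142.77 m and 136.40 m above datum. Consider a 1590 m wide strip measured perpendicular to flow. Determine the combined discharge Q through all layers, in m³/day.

11.6

Flow is parallel to layering, so each bed carries its own Darcy discharge and the transmissivities add.
Σ(K_i·b_i) = 0.272×8.34 + 0.00297×9.53 = 2.297 m²/day.
Hydraulic gradient i = (142.77 − 136.40) / 2010 = 6.37 / 2010 = 0.003169.
Q = Σ(K_i·b_i) · W · i = 2.297 × 1590 × 0.003169 = 11.57 m³/day.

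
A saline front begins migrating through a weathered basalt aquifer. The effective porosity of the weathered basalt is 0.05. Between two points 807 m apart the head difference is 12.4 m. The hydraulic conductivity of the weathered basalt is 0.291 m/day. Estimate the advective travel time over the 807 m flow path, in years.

Hydraulic gradient i = Δh / L = 12.4 / 807 = 0.01537.
Darcy flux q = K · i = 0.2910 × 0.01537 = 0.004471 m/day.
Seepage velocity v = q / n_e = 0.004471 / 0.05 = 0.08943 m/day.
Travel time t = L / v = 807 / 0.08943 = 9024 days = 24.71 years.

24.7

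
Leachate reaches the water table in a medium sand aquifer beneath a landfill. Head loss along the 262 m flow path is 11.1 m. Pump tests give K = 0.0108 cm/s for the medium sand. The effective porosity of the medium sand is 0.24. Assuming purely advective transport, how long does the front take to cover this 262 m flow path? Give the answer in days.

159

Convert K: 0.0108 cm/s × 864 = 9.331 m/day.
Hydraulic gradient i = Δh / L = 11.1 / 262 = 0.04237.
Darcy flux q = K · i = 9.331 × 0.04237 = 0.3953 m/day.
Seepage velocity v = q / n_e = 0.3953 / 0.24 = 1.647 m/day.
Travel time t = L / v = 262 / 1.647 = 159.1 days.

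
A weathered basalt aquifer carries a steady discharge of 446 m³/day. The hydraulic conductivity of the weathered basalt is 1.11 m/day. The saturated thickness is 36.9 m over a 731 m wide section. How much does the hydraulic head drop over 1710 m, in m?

25.5

Cross-sectional area A = 731 × 36.9 = 26974 m².
From Q = K·A·i, i = Q / (K·A) = 446 / (1.110 × 26974) = 0.01490.
Head loss Δh = i · L = 0.01490 × 1710 = 25.47 m.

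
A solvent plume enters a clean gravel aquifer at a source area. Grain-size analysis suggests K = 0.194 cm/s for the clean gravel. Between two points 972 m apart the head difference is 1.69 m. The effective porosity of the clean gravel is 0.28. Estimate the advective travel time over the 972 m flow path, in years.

Convert K: 0.194 cm/s × 864 = 167.6 m/day.
Hydraulic gradient i = Δh / L = 1.69 / 972 = 0.001739.
Darcy flux q = K · i = 167.6 × 0.001739 = 0.2914 m/day.
Seepage velocity v = q / n_e = 0.2914 / 0.28 = 1.041 m/day.
Travel time t = L / v = 972 / 1.041 = 933.9 days = 2.557 years.

2.56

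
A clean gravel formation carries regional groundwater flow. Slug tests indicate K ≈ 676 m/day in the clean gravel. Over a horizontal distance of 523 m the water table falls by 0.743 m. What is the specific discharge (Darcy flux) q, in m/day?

0.960

Hydraulic gradient i = Δh / L = 0.743 / 523 = 0.001421.
Specific discharge q = K · i = 676.0 × 0.001421 = 0.9604 m/day.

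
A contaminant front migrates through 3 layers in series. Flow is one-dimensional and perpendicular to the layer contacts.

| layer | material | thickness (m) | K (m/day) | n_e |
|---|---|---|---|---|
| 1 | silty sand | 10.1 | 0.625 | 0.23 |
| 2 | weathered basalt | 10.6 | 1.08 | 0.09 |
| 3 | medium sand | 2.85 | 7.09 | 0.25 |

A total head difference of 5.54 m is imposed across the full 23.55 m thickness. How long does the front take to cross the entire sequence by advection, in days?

19.0

With flow normal to the layers, continuity requires the same specific discharge q through every layer.
Σ(b_i/K_i) = 10.1/0.625 + 10.6/1.08 + 2.85/7.09 = 26.38 d.
q = Δh / Σ(b_i/K_i) = 5.54 / 26.38 = 0.2100 m/day.
In each layer the seepage velocity is v_i = q/n_i, so the layer transit time is t_i = b_i·n_i / q:
  layer 1 (silty sand): t_1 = 10.1 × 0.23 / 0.2100 = 11.06 d
  layer 2 (weathered basalt): t_2 = 10.6 × 0.09 / 0.2100 = 4.542 d
  layer 3 (medium sand): t_3 = 2.85 × 0.25 / 0.2100 = 3.392 d
Total t = Σ t_i = 18.99 days.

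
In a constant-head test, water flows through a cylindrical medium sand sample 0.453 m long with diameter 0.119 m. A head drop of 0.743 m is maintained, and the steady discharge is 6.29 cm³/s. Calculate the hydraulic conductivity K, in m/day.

29.8

Cross-sectional area A = π·(d/2)² = π × (0.119/2)² = 0.01112 m².
Convert discharge: 6.29 cm³/s = 6.290e-06 m³/s.
Darcy's law rearranged: K = Q·L / (A·Δh) = 6.290e-06 × 0.453 / (0.01112 × 0.743) = 0.0003448 m/s = 29.79 m/day.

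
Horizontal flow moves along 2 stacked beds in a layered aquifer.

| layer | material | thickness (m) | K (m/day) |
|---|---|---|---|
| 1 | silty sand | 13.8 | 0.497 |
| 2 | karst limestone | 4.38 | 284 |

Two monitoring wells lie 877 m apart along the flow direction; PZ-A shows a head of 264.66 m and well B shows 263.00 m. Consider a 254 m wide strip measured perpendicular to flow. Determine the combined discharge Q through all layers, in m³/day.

601

Flow is parallel to layering, so each bed carries its own Darcy discharge and the transmissivities add.
Σ(K_i·b_i) = 0.497×13.8 + 284×4.38 = 1251 m²/day.
Hydraulic gradient i = (264.66 − 263.00) / 877 = 1.66 / 877 = 0.001893.
Q = Σ(K_i·b_i) · W · i = 1251 × 254 × 0.001893 = 601.3 m³/day.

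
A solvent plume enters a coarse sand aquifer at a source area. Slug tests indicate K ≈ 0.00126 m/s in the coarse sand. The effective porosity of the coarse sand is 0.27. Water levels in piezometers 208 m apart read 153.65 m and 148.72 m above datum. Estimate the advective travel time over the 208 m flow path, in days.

21.8

Convert K: 0.00126 m/s × 86400 = 108.9 m/day.
Hydraulic gradient i = (153.65 − 148.72) / 208 = 4.93 / 208 = 0.02370.
Darcy flux q = K · i = 108.9 × 0.02370 = 2.580 m/day.
Seepage velocity v = q / n_e = 2.580 / 0.27 = 9.557 m/day.
Travel time t = L / v = 208 / 9.557 = 21.77 days.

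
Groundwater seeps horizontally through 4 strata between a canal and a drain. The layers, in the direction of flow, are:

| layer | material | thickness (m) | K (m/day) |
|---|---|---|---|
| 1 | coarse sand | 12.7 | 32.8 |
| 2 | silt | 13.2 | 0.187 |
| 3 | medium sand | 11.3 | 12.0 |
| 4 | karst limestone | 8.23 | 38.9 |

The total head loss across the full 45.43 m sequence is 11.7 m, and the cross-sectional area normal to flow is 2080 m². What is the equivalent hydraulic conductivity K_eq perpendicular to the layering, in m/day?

0.630

Flow is perpendicular to layering, so the layers act in series and the equivalent K is the thickness-weighted harmonic mean.
Total thickness L = 12.7 + 13.2 + 11.3 + 8.23 = 45.43 m.
Σ(b_i/K_i) = 12.7/32.8 + 13.2/0.187 + 11.3/12.0 + 8.23/38.9 = 72.13 d.
K_eq = L / Σ(b_i/K_i) = 45.43 / 72.13 = 0.6298 m/day.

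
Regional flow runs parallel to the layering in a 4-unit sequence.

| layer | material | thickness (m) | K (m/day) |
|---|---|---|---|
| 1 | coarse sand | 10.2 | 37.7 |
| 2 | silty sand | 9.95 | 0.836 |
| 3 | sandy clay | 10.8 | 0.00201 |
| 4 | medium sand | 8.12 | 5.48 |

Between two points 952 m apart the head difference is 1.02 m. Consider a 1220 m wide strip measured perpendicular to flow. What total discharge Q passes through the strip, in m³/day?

572

Flow is parallel to layering, so each bed carries its own Darcy discharge and the transmissivities add.
Σ(K_i·b_i) = 37.7×10.2 + 0.836×9.95 + 0.00201×10.8 + 5.48×8.12 = 437.4 m²/day.
Hydraulic gradient i = Δh / L = 1.02 / 952 = 0.001071.
Q = Σ(K_i·b_i) · W · i = 437.4 × 1220 × 0.001071 = 571.7 m³/day.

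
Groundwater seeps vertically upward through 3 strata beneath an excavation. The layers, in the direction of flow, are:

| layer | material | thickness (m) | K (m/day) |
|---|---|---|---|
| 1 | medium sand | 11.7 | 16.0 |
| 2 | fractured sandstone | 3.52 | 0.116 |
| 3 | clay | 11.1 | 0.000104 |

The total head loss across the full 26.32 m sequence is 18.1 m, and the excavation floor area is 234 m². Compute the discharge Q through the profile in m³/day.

Flow is perpendicular to layering, so the layers act in series and the equivalent K is the thickness-weighted harmonic mean.
Total thickness L = 11.7 + 3.52 + 11.1 = 26.32 m.
Σ(b_i/K_i) = 11.7/16.0 + 3.52/0.116 + 11.1/0.000104 = 1.068e+05 d.
K_eq = L / Σ(b_i/K_i) = 26.32 / 1.068e+05 = 0.0002465 m/day.
Q = K_eq · A · (Δh/L) = 0.0002465 × 234 × (18.1/26.32) = 0.03967 m³/day.

0.0397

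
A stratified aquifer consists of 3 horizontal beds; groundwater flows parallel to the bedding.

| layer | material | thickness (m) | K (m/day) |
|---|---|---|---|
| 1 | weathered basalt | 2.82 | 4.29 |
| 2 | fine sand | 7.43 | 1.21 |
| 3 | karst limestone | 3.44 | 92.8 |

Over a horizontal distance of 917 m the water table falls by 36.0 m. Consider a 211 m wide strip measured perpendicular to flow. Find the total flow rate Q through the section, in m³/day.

2820

Flow is parallel to layering, so each bed carries its own Darcy discharge and the transmissivities add.
Σ(K_i·b_i) = 4.29×2.82 + 1.21×7.43 + 92.8×3.44 = 340.3 m²/day.
Hydraulic gradient i = Δh / L = 36.0 / 917 = 0.03926.
Q = Σ(K_i·b_i) · W · i = 340.3 × 211 × 0.03926 = 2819 m³/day.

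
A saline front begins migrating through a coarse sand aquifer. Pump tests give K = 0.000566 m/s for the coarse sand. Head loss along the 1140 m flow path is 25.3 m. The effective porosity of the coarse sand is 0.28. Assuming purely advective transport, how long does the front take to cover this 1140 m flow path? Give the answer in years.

Convert K: 0.000566 m/s × 86400 = 48.90 m/day.
Hydraulic gradient i = Δh / L = 25.3 / 1140 = 0.02219.
Darcy flux q = K · i = 48.90 × 0.02219 = 1.085 m/day.
Seepage velocity v = q / n_e = 1.085 / 0.28 = 3.876 m/day.
Travel time t = L / v = 1140 / 3.876 = 294.1 days = 0.8052 years.

0.805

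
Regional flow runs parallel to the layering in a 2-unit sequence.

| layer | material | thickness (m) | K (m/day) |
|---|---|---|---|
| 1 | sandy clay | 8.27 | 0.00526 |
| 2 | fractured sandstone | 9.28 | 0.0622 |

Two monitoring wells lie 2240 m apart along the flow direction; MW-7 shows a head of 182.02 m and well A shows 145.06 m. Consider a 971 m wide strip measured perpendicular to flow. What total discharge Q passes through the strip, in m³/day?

9.94

Flow is parallel to layering, so each bed carries its own Darcy discharge and the transmissivities add.
Σ(K_i·b_i) = 0.00526×8.27 + 0.0622×9.28 = 0.6207 m²/day.
Hydraulic gradient i = (182.02 − 145.06) / 2240 = 36.96 / 2240 = 0.01650.
Q = Σ(K_i·b_i) · W · i = 0.6207 × 971 × 0.01650 = 9.945 m³/day.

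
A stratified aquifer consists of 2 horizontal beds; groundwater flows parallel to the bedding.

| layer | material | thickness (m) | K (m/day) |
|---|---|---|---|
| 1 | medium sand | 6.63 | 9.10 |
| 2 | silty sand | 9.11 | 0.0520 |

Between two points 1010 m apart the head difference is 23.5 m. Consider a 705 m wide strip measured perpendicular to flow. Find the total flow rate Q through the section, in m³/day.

Flow is parallel to layering, so each bed carries its own Darcy discharge and the transmissivities add.
Σ(K_i·b_i) = 9.10×6.63 + 0.0520×9.11 = 60.81 m²/day.
Hydraulic gradient i = Δh / L = 23.5 / 1010 = 0.02327.
Q = Σ(K_i·b_i) · W · i = 60.81 × 705 × 0.02327 = 997.4 m³/day.

997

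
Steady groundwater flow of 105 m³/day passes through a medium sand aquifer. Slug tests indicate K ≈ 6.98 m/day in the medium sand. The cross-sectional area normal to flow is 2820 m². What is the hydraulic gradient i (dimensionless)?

0.00533

From Q = K·A·i, i = Q / (K·A) = 105 / (6.980 × 2820) = 0.005334.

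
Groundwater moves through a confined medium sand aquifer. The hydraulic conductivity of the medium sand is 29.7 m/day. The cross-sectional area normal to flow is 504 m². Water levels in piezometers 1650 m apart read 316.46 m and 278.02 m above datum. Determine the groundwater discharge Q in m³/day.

349

Hydraulic gradient i = (316.46 − 278.02) / 1650 = 38.44 / 1650 = 0.02330.
Darcy's law: Q = K · A · i = 29.70 × 504.0 × 0.02330 = 348.7 m³/day.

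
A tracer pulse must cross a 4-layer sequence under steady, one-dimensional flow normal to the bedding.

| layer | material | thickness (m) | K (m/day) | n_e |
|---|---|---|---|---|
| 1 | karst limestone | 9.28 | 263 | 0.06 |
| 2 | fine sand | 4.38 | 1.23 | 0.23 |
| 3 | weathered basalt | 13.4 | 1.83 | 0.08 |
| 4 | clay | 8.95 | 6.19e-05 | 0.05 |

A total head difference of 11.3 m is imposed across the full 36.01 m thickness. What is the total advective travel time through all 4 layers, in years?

108

With flow normal to the layers, continuity requires the same specific discharge q through every layer.
Σ(b_i/K_i) = 9.28/263 + 4.38/1.23 + 13.4/1.83 + 8.95/6.19e-05 = 1.446e+05 d.
q = Δh / Σ(b_i/K_i) = 11.3 / 1.446e+05 = 7.815e-05 m/day.
In each layer the seepage velocity is v_i = q/n_i, so the layer transit time is t_i = b_i·n_i / q:
  layer 1 (karst limestone): t_1 = 9.28 × 0.06 / 7.815e-05 = 7125 d
  layer 2 (fine sand): t_2 = 4.38 × 0.23 / 7.815e-05 = 12891 d
  layer 3 (weathered basalt): t_3 = 13.4 × 0.08 / 7.815e-05 = 13718 d
  layer 4 (clay): t_4 = 8.95 × 0.05 / 7.815e-05 = 5726 d
Total t = Σ t_i = 39460 days = 108.0 years.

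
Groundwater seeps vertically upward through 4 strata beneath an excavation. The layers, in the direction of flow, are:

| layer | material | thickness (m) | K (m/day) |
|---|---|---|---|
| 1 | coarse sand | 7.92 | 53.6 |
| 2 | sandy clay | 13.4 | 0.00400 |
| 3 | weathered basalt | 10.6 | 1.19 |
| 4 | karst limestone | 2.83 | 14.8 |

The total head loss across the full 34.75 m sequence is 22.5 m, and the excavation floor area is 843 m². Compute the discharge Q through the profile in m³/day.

5.65

Flow is perpendicular to layering, so the layers act in series and the equivalent K is the thickness-weighted harmonic mean.
Total thickness L = 7.92 + 13.4 + 10.6 + 2.83 = 34.75 m.
Σ(b_i/K_i) = 7.92/53.6 + 13.4/0.00400 + 10.6/1.19 + 2.83/14.8 = 3359 d.
K_eq = L / Σ(b_i/K_i) = 34.75 / 3359 = 0.01034 m/day.
Q = K_eq · A · (Δh/L) = 0.01034 × 843 × (22.5/34.75) = 5.646 m³/day.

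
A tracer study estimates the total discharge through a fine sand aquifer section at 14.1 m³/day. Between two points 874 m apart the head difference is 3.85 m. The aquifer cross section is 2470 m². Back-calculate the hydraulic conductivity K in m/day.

1.30

Hydraulic gradient i = Δh / L = 3.85 / 874 = 0.004405.
From Q = K·A·i, K = Q / (A·i) = 14.1 / (2470 × 0.004405) = 1.296 m/day.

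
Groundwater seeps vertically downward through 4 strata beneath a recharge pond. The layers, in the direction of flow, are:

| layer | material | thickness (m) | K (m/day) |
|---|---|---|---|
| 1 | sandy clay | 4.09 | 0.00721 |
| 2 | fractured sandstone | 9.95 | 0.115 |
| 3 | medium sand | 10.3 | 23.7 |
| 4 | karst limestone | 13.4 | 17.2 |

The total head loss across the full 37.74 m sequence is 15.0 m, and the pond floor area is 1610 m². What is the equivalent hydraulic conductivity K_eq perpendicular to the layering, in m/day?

Flow is perpendicular to layering, so the layers act in series and the equivalent K is the thickness-weighted harmonic mean.
Total thickness L = 4.09 + 9.95 + 10.3 + 13.4 = 37.74 m.
Σ(b_i/K_i) = 4.09/0.00721 + 9.95/0.115 + 10.3/23.7 + 13.4/17.2 = 655.0 d.
K_eq = L / Σ(b_i/K_i) = 37.74 / 655.0 = 0.05762 m/day.

0.0576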